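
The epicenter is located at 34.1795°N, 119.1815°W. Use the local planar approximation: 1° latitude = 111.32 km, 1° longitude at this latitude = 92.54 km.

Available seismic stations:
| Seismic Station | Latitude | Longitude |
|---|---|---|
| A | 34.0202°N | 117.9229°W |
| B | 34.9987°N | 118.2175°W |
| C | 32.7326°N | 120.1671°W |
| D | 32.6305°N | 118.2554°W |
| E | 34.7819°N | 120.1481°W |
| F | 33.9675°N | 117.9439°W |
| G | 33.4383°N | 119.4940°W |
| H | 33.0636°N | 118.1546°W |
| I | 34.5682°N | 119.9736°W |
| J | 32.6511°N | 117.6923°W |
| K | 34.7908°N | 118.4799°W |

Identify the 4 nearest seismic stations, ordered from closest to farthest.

Distances from 34.1795°N, 119.1815°W:
A: 117.8131 km
B: 127.5711 km
C: 185.0999 km
D: 192.5576 km
E: 111.7948 km
F: 116.9337 km
G: 87.4314 km
H: 156.4023 km
I: 85.1195 km
J: 218.9518 km
K: 94.0542 km
Sorted: I (85.1195 km) < G (87.4314 km) < K (94.0542 km) < E (111.7948 km) < F (116.9337 km) < A (117.8131 km) < …

I, G, K, E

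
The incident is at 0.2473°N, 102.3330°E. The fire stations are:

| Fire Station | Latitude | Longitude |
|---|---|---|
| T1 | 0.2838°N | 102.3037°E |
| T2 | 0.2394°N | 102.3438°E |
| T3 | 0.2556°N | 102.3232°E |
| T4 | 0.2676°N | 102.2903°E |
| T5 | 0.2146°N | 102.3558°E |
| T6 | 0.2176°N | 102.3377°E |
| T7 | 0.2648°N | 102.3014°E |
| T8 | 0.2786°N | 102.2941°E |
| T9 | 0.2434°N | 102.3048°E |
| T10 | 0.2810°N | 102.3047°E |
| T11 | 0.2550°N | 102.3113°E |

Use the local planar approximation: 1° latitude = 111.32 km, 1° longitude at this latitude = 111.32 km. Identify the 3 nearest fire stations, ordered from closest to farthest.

T3, T2, T11

Distances from 0.2473°N, 102.3330°E:
T1: √((0.0365·111.32)² + (-0.0293·111.32)²) = √(16.509432 + 10.638530) = 5.2104 km
T2: √((-0.0079·111.32)² + (0.0108·111.32)²) = √(0.773394 + 1.445419) = 1.4896 km
T3: √((0.0083·111.32)² + (-0.0098·111.32)²) = √(0.853695 + 1.190141) = 1.4296 km
T4: √((0.0203·111.32)² + (-0.0427·111.32)²) = √(5.106678 + 22.594469) = 5.2632 km
T5: √((-0.0327·111.32)² + (0.0228·111.32)²) = √(13.250794 + 6.441931) = 4.4376 km
T6: √((-0.0297·111.32)² + (0.0047·111.32)²) = √(10.930985 + 0.273742) = 3.3473 km
T7: √((0.0175·111.32)² + (-0.0316·111.32)²) = √(3.795094 + 12.374298) = 4.0211 km
T8: √((0.0313·111.32)² + (-0.0389·111.32)²) = √(12.140458 + 18.751914) = 5.5581 km
T9: √((-0.0039·111.32)² + (-0.0282·111.32)²) = √(0.188484 + 9.854727) = 3.1691 km
T10: √((0.0337·111.32)² + (-0.0283·111.32)²) = √(14.073632 + 9.924743) = 4.8988 km
T11: √((0.0077·111.32)² + (-0.0217·111.32)²) = √(0.734730 + 5.835336) = 2.5632 km
Sorted: T3 (1.4296 km) < T2 (1.4896 km) < T11 (2.5632 km) < T9 (3.1691 km) < T6 (3.3473 km) < …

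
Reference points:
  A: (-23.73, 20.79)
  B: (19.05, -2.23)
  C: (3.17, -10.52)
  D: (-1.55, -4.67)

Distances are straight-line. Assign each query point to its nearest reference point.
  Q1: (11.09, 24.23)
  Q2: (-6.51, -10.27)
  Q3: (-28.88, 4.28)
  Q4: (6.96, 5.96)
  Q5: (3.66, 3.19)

Q1→B; Q2→D; Q3→A; Q4→D; Q5→D

Q1 at (11.09, 24.23):
  A: √((-34.82)² + (-3.44)²) = √(1212.4324 + 11.8336) = 34.99
  B: √((7.96)² + (-26.46)²) = √(63.3616 + 700.1316) = 27.63
  C: √((-7.92)² + (-34.75)²) = √(62.7264 + 1207.5625) = 35.64
  D: √((-12.64)² + (-28.90)²) = √(159.7696 + 835.2100) = 31.54
  → nearest: B (27.63)
Q2 at (-6.51, -10.27):
  A: √((-17.22)² + (31.06)²) = √(296.5284 + 964.7236) = 35.51
  B: √((25.56)² + (8.04)²) = √(653.3136 + 64.6416) = 26.79
  C: √((9.68)² + (-0.25)²) = √(93.7024 + 0.0625) = 9.68
  D: √((4.96)² + (5.60)²) = √(24.6016 + 31.3600) = 7.48
  → nearest: D (7.48)
Q3 at (-28.88, 4.28):
  A: √((5.15)² + (16.51)²) = √(26.5225 + 272.5801) = 17.29
  B: √((47.93)² + (-6.51)²) = √(2297.2849 + 42.3801) = 48.37
  C: √((32.05)² + (-14.80)²) = √(1027.2025 + 219.0400) = 35.30
  D: √((27.33)² + (-8.95)²) = √(746.9289 + 80.1025) = 28.76
  → nearest: A (17.29)
Q4 at (6.96, 5.96):
  A: √((-30.69)² + (14.83)²) = √(941.8761 + 219.9289) = 34.09
  B: √((12.09)² + (-8.19)²) = √(146.1681 + 67.0761) = 14.60
  C: √((-3.79)² + (-16.48)²) = √(14.3641 + 271.5904) = 16.91
  D: √((-8.51)² + (-10.63)²) = √(72.4201 + 112.9969) = 13.62
  → nearest: D (13.62)
Q5 at (3.66, 3.19):
  A: √((-27.39)² + (17.60)²) = √(750.2121 + 309.7600) = 32.56
  B: √((15.39)² + (-5.42)²) = √(236.8521 + 29.3764) = 16.32
  C: √((-0.49)² + (-13.71)²) = √(0.2401 + 187.9641) = 13.72
  D: √((-5.21)² + (-7.86)²) = √(27.1441 + 61.7796) = 9.43
  → nearest: D (9.43)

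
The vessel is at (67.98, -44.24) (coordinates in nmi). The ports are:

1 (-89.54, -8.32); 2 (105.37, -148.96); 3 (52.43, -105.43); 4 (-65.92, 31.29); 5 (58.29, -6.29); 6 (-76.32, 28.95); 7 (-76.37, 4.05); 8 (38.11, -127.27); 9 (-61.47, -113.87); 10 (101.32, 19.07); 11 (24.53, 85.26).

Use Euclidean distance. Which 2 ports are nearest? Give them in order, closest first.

5, 3

Distances from (67.98, -44.24):
1: √((-157.52)² + (35.92)²) = √(24812.5504 + 1290.2464) = 161.56 nmi
2: √((37.39)² + (-104.72)²) = √(1398.0121 + 10966.2784) = 111.19 nmi
3: √((-15.55)² + (-61.19)²) = √(241.8025 + 3744.2161) = 63.13 nmi
4: √((-133.90)² + (75.53)²) = √(17929.2100 + 5704.7809) = 153.73 nmi
5: √((-9.69)² + (37.95)²) = √(93.8961 + 1440.2025) = 39.17 nmi
6: √((-144.30)² + (73.19)²) = √(20822.4900 + 5356.7761) = 161.80 nmi
7: √((-144.35)² + (48.29)²) = √(20836.9225 + 2331.9241) = 152.21 nmi
8: √((-29.87)² + (-83.03)²) = √(892.2169 + 6893.9809) = 88.24 nmi
9: √((-129.45)² + (-69.63)²) = √(16757.3025 + 4848.3369) = 146.99 nmi
10: √((33.34)² + (63.31)²) = √(1111.5556 + 4008.1561) = 71.55 nmi
11: √((-43.45)² + (129.50)²) = √(1887.9025 + 16770.2500) = 136.59 nmi
Sorted: 5 (39.17 nmi) < 3 (63.13 nmi) < 10 (71.55 nmi) < 8 (88.24 nmi) < …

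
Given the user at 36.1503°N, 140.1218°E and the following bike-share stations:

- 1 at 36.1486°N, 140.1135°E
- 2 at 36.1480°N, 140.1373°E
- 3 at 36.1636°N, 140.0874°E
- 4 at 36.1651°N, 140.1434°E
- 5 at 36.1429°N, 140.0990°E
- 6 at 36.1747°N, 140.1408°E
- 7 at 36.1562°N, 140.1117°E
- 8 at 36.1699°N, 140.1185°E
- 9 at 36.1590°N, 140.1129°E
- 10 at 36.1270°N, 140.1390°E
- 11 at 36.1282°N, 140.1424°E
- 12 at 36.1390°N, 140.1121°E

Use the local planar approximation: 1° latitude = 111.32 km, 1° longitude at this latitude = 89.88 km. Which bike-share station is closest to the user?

1

Distances from 36.1503°N, 140.1218°E:
1: √((-0.0017·111.32)² + (-0.0083·89.88)²) = √(0.035813 + 0.556522) = 0.7696 km
2: √((-0.0023·111.32)² + (0.0155·89.88)²) = √(0.065554 + 1.940839) = 1.4165 km
3: √((0.0133·111.32)² + (-0.0344·89.88)²) = √(2.192046 + 9.559672) = 3.4281 km
4: √((0.0148·111.32)² + (0.0216·89.88)²) = √(2.714375 + 3.769065) = 2.5463 km
5: √((-0.0074·111.32)² + (-0.0228·89.88)²) = √(0.678594 + 4.199483) = 2.2086 km
6: √((0.0244·111.32)² + (0.0190·89.88)²) = √(7.377786 + 2.916308) = 3.2084 km
7: √((0.0059·111.32)² + (-0.0101·89.88)²) = √(0.431370 + 0.824079) = 1.1205 km
8: √((0.0196·111.32)² + (-0.0033·89.88)²) = √(4.760565 + 0.087974) = 2.2019 km
9: √((0.0087·111.32)² + (-0.0089·89.88)²) = √(0.937961 + 0.639891) = 1.2561 km
10: √((-0.0233·111.32)² + (0.0172·89.88)²) = √(6.727570 + 2.389918) = 3.0195 km
11: √((-0.0221·111.32)² + (0.0206·89.88)²) = √(6.052446 + 3.428156) = 3.0791 km
12: √((-0.0113·111.32)² + (-0.0097·89.88)²) = √(1.582353 + 0.760098) = 1.5305 km
Minimum: 1 at 0.7696 km.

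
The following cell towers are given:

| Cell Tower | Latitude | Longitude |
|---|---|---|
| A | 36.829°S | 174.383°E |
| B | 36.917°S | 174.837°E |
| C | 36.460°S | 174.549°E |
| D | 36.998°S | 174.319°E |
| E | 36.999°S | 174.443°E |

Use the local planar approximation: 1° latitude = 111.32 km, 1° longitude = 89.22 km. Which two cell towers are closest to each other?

Pairwise distances:
A–B: √((-0.088·111.32)² + (0.454·89.22)²) = √(95.96475 + 1640.72631) = 41.674 km
A–C: √((0.369·111.32)² + (0.166·89.22)²) = √(1687.32650 + 219.35150) = 43.666 km
A–D: √((-0.169·111.32)² + (-0.064·89.22)²) = √(353.93198 + 32.60501) = 19.661 km
A–E: √((-0.170·111.32)² + (0.060·89.22)²) = √(358.13292 + 28.65675) = 19.667 km
B–C: √((0.457·111.32)² + (-0.288·89.22)²) = √(2588.08655 + 660.25153) = 56.994 km
B–D: √((-0.081·111.32)² + (-0.518·89.22)²) = √(81.30485 + 2135.91496) = 47.087 km
B–E: √((-0.082·111.32)² + (-0.394·89.22)²) = √(83.32477 + 1235.71091) = 36.319 km
C–D: √((-0.538·111.32)² + (-0.230·89.22)²) = √(3586.83126 + 421.09502) = 63.308 km
C–E: √((-0.539·111.32)² + (-0.106·89.22)²) = √(3600.17760 + 89.44090) = 60.742 km
D–E: √((-0.001·111.32)² + (0.124·89.22)²) = √(0.01239 + 122.39616) = 11.064 km
Closest pair: D–E at 11.064 km.

D and E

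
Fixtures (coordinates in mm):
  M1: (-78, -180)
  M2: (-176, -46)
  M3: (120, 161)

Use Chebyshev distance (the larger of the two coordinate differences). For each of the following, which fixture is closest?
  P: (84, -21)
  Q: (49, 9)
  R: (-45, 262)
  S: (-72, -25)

P at (84, -21):
  M1: 162 mm
  M2: 260 mm
  M3: 182 mm
  → nearest: M1 (162 mm)
Q at (49, 9):
  M1: 189 mm
  M2: 225 mm
  M3: 152 mm
  → nearest: M3 (152 mm)
R at (-45, 262):
  M1: 442 mm
  M2: 308 mm
  M3: 165 mm
  → nearest: M3 (165 mm)
S at (-72, -25):
  M1: 155 mm
  M2: 104 mm
  M3: 192 mm
  → nearest: M2 (104 mm)

P→M1; Q→M3; R→M3; S→M2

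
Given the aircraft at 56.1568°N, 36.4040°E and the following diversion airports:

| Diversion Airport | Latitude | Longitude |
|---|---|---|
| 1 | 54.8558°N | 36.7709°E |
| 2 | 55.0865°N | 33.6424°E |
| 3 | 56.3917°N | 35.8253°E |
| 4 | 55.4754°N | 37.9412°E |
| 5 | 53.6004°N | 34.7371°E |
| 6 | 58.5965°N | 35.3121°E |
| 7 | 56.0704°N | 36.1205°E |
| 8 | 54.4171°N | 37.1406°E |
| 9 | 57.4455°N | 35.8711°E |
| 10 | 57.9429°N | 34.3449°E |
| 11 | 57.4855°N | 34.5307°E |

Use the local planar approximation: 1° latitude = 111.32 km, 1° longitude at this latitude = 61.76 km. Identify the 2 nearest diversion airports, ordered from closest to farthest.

Distances from 56.1568°N, 36.4040°E:
1: √((-1.3010·111.32)² + (0.3669·61.76)²) = √(20974.952618 + 513.463998) = 146.5893 km
2: √((-1.0703·111.32)² + (-2.7616·61.76)²) = √(14195.720704 + 29089.491039) = 208.0510 km
3: √((0.2349·111.32)² + (-0.5787·61.76)²) = √(683.773757 + 1277.384198) = 44.2850 km
4: √((-0.6814·111.32)² + (1.5372·61.76)²) = √(5753.745573 + 9013.123590) = 121.5190 km
5: √((-2.5564·111.32)² + (-1.6669·61.76)²) = √(80984.893066 + 10598.237995) = 302.6270 km
6: √((2.4397·111.32)² + (-1.0919·61.76)²) = √(73759.718011 + 4547.579569) = 279.8344 km
7: √((-0.0864·111.32)² + (-0.2835·61.76)²) = √(92.506847 + 306.563680) = 19.9767 km
8: √((-1.7397·111.32)² + (0.7366·61.76)²) = √(37505.514049 + 2069.559914) = 198.9348 km
9: √((1.2887·111.32)² + (-0.5329·61.76)²) = √(20580.221865 + 1083.193425) = 147.1850 km
10: √((1.7861·111.32)² + (-2.0591·61.76)²) = √(39532.832856 + 16172.212969) = 236.0192 km
11: √((1.3287·111.32)² + (-1.8733·61.76)²) = √(21877.629606 + 13385.334876) = 187.7844 km
Sorted: 7 (19.9767 km) < 3 (44.2850 km) < 4 (121.5190 km) < 1 (146.5893 km) < …

7, 3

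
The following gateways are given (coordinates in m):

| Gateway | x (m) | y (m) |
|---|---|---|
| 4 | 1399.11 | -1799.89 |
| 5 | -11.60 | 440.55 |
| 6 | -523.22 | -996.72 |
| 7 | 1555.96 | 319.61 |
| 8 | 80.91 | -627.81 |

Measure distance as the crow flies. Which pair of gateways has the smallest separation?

Pairwise distances:
4–5: √((-1410.71)² + (2240.44)²) = √(1990102.7041 + 5019571.3936) = 2647.58 m
4–6: √((-1922.33)² + (803.17)²) = √(3695352.6289 + 645082.0489) = 2083.37 m
4–7: √((156.85)² + (2119.50)²) = √(24601.9225 + 4492280.2500) = 2125.30 m
4–8: √((-1318.20)² + (1172.08)²) = √(1737651.2400 + 1373771.5264) = 1763.92 m
5–6: √((-511.62)² + (-1437.27)²) = √(261755.0244 + 2065745.0529) = 1525.61 m
5–7: √((1567.56)² + (-120.94)²) = √(2457244.3536 + 14626.4836) = 1572.22 m
5–8: √((92.51)² + (-1068.36)²) = √(8558.1001 + 1141393.0896) = 1072.36 m
6–7: √((2079.18)² + (1316.33)²) = √(4322989.4724 + 1732724.6689) = 2460.84 m
6–8: √((604.13)² + (368.91)²) = √(364973.0569 + 136094.5881) = 707.86 m
7–8: √((-1475.05)² + (-947.42)²) = √(2175772.5025 + 897604.6564) = 1753.11 m
Closest pair: 6–8 at 707.86 m.

6 and 8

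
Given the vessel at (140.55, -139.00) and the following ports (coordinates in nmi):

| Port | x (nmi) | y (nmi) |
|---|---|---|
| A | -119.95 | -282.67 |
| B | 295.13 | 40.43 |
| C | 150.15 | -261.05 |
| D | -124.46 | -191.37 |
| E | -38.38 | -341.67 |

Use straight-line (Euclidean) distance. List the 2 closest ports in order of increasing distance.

C, B

Distances from (140.55, -139.00):
A: 297.49 nmi
B: 236.83 nmi
C: 122.43 nmi
D: 270.13 nmi
E: 270.35 nmi
Sorted: C (122.43 nmi) < B (236.83 nmi) < D (270.13 nmi) < E (270.35 nmi) < …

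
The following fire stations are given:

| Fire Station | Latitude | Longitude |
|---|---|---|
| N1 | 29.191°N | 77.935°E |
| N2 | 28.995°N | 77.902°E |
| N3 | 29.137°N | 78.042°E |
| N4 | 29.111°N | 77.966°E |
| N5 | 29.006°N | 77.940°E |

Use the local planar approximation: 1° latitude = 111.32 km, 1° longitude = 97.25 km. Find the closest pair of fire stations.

N2 and N5

Pairwise distances:
N1–N2: 22.053 km
N1–N3: 12.017 km
N1–N4: 9.402 km
N1–N5: 20.600 km
N2–N3: 20.862 km
N2–N4: 14.335 km
N2–N5: 3.893 km
N3–N4: 7.938 km
N3–N5: 17.637 km
N4–N5: 11.959 km
Closest pair: N2–N5 at 3.893 km.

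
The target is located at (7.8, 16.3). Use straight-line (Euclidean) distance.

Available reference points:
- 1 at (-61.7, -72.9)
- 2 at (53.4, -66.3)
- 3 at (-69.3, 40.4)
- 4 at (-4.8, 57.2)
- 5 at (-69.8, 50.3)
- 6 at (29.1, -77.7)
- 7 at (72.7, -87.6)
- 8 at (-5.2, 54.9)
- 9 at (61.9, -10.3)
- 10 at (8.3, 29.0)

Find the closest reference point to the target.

Distances from (7.8, 16.3):
1: √((-69.5)² + (-89.2)²) = √(4830.250 + 7956.640) = 113.1
2: √((45.6)² + (-82.6)²) = √(2079.360 + 6822.760) = 94.4
3: √((-77.1)² + (24.1)²) = √(5944.410 + 580.810) = 80.8
4: √((-12.6)² + (40.9)²) = √(158.760 + 1672.810) = 42.8
5: √((-77.6)² + (34.0)²) = √(6021.760 + 1156.000) = 84.7
6: √((21.3)² + (-94.0)²) = √(453.690 + 8836.000) = 96.4
7: √((64.9)² + (-103.9)²) = √(4212.010 + 10795.210) = 122.5
8: √((-13.0)² + (38.6)²) = √(169.000 + 1489.960) = 40.7
9: √((54.1)² + (-26.6)²) = √(2926.810 + 707.560) = 60.3
10: √((0.5)² + (12.7)²) = √(0.250 + 161.290) = 12.7
Minimum: 10 at 12.7.

10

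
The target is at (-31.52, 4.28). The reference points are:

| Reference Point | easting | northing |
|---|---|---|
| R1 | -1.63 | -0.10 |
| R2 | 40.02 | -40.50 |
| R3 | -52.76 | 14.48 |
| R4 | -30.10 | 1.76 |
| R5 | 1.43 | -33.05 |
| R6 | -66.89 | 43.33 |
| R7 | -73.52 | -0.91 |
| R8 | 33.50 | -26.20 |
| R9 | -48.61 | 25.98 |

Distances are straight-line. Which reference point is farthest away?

Distances from (-31.52, 4.28):
R1: √((29.89)² + (-4.38)²) = √(893.4121 + 19.1844) = 30.21
R2: √((71.54)² + (-44.78)²) = √(5117.9716 + 2005.2484) = 84.40
R3: √((-21.24)² + (10.20)²) = √(451.1376 + 104.0400) = 23.56
R4: √((1.42)² + (-2.52)²) = √(2.0164 + 6.3504) = 2.89
R5: √((32.95)² + (-37.33)²) = √(1085.7025 + 1393.5289) = 49.79
R6: √((-35.37)² + (39.05)²) = √(1251.0369 + 1524.9025) = 52.69
R7: √((-42.00)² + (-5.19)²) = √(1764.0000 + 26.9361) = 42.32
R8: √((65.02)² + (-30.48)²) = √(4227.6004 + 929.0304) = 71.81
R9: √((-17.09)² + (21.70)²) = √(292.0681 + 470.8900) = 27.62
Maximum: R2 at 84.40.

R2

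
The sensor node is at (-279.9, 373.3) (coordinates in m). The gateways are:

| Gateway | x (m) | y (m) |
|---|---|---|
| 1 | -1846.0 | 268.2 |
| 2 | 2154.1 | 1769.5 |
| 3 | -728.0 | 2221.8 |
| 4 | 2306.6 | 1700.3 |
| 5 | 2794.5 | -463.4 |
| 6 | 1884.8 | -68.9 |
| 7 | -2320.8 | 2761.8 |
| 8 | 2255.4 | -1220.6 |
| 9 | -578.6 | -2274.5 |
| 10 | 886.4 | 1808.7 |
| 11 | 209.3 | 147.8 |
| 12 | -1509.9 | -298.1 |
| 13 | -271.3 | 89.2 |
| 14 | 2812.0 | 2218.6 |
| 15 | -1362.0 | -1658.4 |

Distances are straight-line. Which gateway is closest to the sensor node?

13

Distances from (-279.9, 373.3):
1: 1569.6 m
2: 2806.0 m
3: 1902.0 m
4: 2907.0 m
5: 3186.2 m
6: 2209.4 m
7: 3141.7 m
8: 2994.7 m
9: 2664.6 m
10: 1849.5 m
11: 538.7 m
12: 1401.3 m
13: 284.2 m
14: 3600.7 m
15: 2301.9 m
Minimum: 13 at 284.2 m.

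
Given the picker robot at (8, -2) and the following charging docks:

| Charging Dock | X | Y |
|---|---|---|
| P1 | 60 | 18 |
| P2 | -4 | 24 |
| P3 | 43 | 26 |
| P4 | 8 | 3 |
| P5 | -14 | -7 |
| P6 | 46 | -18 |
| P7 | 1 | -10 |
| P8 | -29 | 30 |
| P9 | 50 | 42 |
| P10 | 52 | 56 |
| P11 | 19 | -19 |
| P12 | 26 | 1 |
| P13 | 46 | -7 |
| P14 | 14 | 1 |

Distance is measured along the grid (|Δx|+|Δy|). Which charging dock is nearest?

Distances from (8, -2):
P1: 72
P2: 38
P3: 63
P4: 5
P5: 27
P6: 54
P7: 15
P8: 69
P9: 86
P10: 102
P11: 28
P12: 21
P13: 43
P14: 9
Minimum: P4 at 5.

P4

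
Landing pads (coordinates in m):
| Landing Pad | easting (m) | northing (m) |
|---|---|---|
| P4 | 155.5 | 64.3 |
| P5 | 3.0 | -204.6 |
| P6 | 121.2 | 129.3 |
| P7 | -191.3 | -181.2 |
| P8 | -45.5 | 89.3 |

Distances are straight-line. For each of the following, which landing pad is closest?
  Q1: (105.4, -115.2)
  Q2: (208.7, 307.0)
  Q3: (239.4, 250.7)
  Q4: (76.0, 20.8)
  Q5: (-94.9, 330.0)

Q1→P5; Q2→P6; Q3→P6; Q4→P4; Q5→P8

Q1 at (105.4, -115.2):
  P4: 186.4 m
  P5: 135.9 m
  P6: 245.0 m
  P7: 304.0 m
  P8: 254.1 m
  → nearest: P5 (135.9 m)
Q2 at (208.7, 307.0):
  P4: 248.5 m
  P5: 551.4 m
  P6: 198.1 m
  P7: 631.1 m
  P8: 334.7 m
  → nearest: P6 (198.1 m)
Q3 at (239.4, 250.7):
  P4: 204.4 m
  P5: 513.0 m
  P6: 169.4 m
  P7: 610.0 m
  P8: 327.4 m
  → nearest: P6 (169.4 m)
Q4 at (76.0, 20.8):
  P4: 90.6 m
  P5: 236.9 m
  P6: 117.5 m
  P7: 335.0 m
  P8: 139.5 m
  → nearest: P4 (90.6 m)
Q5 at (-94.9, 330.0):
  P4: 365.1 m
  P5: 543.5 m
  P6: 294.9 m
  P7: 520.2 m
  P8: 245.7 m
  → nearest: P8 (245.7 m)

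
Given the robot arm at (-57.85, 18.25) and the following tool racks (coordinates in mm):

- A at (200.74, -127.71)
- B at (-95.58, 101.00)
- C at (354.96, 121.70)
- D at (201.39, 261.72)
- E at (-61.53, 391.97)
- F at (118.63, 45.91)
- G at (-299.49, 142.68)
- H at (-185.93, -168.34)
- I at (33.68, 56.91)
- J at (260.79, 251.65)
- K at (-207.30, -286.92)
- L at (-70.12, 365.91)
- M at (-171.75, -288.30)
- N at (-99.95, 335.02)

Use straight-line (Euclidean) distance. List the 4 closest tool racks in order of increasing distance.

Distances from (-57.85, 18.25):
A: √((258.59)² + (-145.96)²) = √(66868.7881 + 21304.3216) = 296.94 mm
B: √((-37.73)² + (82.75)²) = √(1423.5529 + 6847.5625) = 90.95 mm
C: √((412.81)² + (103.45)²) = √(170412.0961 + 10701.9025) = 425.57 mm
D: √((259.24)² + (243.47)²) = √(67205.3776 + 59277.6409) = 355.64 mm
E: √((-3.68)² + (373.72)²) = √(13.5424 + 139666.6384) = 373.74 mm
F: √((176.48)² + (27.66)²) = √(31145.1904 + 765.0756) = 178.63 mm
G: √((-241.64)² + (124.43)²) = √(58389.8896 + 15482.8249) = 271.80 mm
H: √((-128.08)² + (-186.59)²) = √(16404.4864 + 34815.8281) = 226.32 mm
I: √((91.53)² + (38.66)²) = √(8377.7409 + 1494.5956) = 99.36 mm
J: √((318.64)² + (233.40)²) = √(101531.4496 + 54475.5600) = 394.98 mm
K: √((-149.45)² + (-305.17)²) = √(22335.3025 + 93128.7289) = 339.80 mm
L: √((-12.27)² + (347.66)²) = √(150.5529 + 120867.4756) = 347.88 mm
M: √((-113.90)² + (-306.55)²) = √(12973.2100 + 93972.9025) = 327.03 mm
N: √((-42.10)² + (316.77)²) = √(1772.4100 + 100343.2329) = 319.56 mm
Sorted: B (90.95 mm) < I (99.36 mm) < F (178.63 mm) < H (226.32 mm) < G (271.80 mm) < A (296.94 mm) < …

B, I, F, H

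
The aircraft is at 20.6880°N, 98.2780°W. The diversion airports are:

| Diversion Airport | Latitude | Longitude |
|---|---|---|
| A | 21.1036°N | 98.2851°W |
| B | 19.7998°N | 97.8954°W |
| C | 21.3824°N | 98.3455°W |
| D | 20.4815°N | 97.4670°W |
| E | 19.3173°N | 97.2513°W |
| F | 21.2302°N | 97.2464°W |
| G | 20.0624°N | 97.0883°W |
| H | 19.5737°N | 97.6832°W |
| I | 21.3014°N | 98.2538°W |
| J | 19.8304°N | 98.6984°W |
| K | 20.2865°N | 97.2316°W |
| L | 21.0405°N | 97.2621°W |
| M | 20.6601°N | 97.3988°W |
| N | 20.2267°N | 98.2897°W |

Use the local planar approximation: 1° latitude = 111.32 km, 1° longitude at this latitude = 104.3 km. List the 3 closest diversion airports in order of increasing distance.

Distances from 20.6880°N, 98.2780°W:
A: 46.2705 km
B: 106.6235 km
C: 77.6205 km
D: 87.6552 km
E: 186.4128 km
F: 123.3691 km
G: 142.2928 km
H: 138.6923 km
I: 68.3303 km
J: 105.0560 km
K: 117.9367 km
L: 112.9910 km
M: 91.7531 km
N: 51.3664 km
Sorted: A (46.2705 km) < N (51.3664 km) < I (68.3303 km) < C (77.6205 km) < D (87.6552 km) < …

A, N, I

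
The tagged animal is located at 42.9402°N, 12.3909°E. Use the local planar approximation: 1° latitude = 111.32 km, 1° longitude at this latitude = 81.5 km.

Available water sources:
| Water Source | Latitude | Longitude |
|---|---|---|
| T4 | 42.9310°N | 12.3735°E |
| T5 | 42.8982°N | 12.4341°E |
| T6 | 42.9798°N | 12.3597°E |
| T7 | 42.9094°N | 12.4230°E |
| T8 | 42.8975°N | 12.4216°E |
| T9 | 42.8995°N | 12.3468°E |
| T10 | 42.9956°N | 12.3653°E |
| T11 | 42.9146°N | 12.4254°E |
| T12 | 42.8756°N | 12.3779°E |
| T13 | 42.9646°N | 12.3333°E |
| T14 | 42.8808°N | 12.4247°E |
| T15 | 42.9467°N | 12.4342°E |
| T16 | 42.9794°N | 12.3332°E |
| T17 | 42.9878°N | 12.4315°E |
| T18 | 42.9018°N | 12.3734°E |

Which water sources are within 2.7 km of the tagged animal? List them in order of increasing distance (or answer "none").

T4

Distances from 42.9402°N, 12.3909°E:
T4: 1.7493 km
T5: 5.8528 km
T6: 5.0891 km
T7: 4.3128 km
T8: 5.3717 km
T9: 5.7832 km
T10: 6.5105 km
T11: 4.0034 km
T12: 7.2689 km
T13: 5.4236 km
T14: 7.1633 km
T15: 3.6024 km
T16: 6.4153 km
T17: 6.2471 km
T18: 4.5063 km
Threshold 2.7 km: T4 (1.7493 km) is within range.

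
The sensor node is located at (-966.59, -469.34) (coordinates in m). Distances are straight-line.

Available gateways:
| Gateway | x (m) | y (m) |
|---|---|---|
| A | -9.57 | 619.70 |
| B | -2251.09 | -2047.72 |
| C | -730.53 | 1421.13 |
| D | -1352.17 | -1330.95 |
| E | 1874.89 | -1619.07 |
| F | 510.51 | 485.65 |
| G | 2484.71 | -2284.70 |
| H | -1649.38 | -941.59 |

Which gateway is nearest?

Distances from (-966.59, -469.34):
A: √((957.02)² + (1089.04)²) = √(915887.2804 + 1186008.1216) = 1449.79 m
B: √((-1284.50)² + (-1578.38)²) = √(1649940.2500 + 2491283.4244) = 2035.00 m
C: √((236.06)² + (1890.47)²) = √(55724.3236 + 3573876.8209) = 1905.15 m
D: √((-385.58)² + (-861.61)²) = √(148671.9364 + 742371.7921) = 943.95 m
E: √((2841.48)² + (-1149.73)²) = √(8074008.5904 + 1321879.0729) = 3065.27 m
F: √((1477.10)² + (954.99)²) = √(2181824.4100 + 912005.9001) = 1758.93 m
G: √((3451.30)² + (-1815.36)²) = √(11911471.6900 + 3295531.9296) = 3899.62 m
H: √((-682.79)² + (-472.25)²) = √(466202.1841 + 223020.0625) = 830.19 m
Minimum: H at 830.19 m.

H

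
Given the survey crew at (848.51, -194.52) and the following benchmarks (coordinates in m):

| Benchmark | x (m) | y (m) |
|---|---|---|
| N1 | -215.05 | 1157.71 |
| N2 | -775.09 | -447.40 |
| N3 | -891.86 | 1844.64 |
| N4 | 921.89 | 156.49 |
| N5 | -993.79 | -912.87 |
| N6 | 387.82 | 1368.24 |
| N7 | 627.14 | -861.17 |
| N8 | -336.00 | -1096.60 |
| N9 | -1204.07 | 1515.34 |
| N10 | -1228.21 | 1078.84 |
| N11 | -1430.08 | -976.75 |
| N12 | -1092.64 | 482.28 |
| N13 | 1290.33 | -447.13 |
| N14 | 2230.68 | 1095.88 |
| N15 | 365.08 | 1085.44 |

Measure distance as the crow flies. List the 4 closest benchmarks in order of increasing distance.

N4, N13, N7, N15

Distances from (848.51, -194.52):
N1: 1720.37 m
N2: 1643.18 m
N3: 2680.87 m
N4: 358.60 m
N5: 1977.40 m
N6: 1629.25 m
N7: 702.44 m
N8: 1488.90 m
N9: 2671.46 m
N10: 2436.02 m
N11: 2409.12 m
N12: 2055.75 m
N13: 508.94 m
N14: 1890.91 m
N15: 1368.21 m
Sorted: N4 (358.60 m) < N13 (508.94 m) < N7 (702.44 m) < N15 (1368.21 m) < N8 (1488.90 m) < N6 (1629.25 m) < …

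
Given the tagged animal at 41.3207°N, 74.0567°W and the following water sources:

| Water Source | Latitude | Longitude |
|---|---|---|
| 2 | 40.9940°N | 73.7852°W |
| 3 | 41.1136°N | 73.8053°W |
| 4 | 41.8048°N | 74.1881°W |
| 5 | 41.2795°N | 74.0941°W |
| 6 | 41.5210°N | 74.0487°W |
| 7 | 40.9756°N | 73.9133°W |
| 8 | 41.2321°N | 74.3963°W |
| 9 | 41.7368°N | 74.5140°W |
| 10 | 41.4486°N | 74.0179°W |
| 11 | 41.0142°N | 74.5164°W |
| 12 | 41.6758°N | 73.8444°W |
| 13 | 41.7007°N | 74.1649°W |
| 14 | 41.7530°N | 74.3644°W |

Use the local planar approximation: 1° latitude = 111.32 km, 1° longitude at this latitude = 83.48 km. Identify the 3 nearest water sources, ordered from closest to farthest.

5, 10, 6

Distances from 41.3207°N, 74.0567°W:
2: √((-0.3267·111.32)² + (0.2715·83.48)²) = √(1322.649172 + 513.694066) = 42.8526 km
3: √((-0.2071·111.32)² + (0.2514·83.48)²) = √(531.504068 + 440.448796) = 31.1762 km
4: √((0.4841·111.32)² + (-0.1314·83.48)²) = √(2904.133393 + 120.324928) = 54.9951 km
5: √((-0.0412·111.32)² + (-0.0374·83.48)²) = √(21.034918 + 9.747833) = 5.5482 km
6: √((0.2003·111.32)² + (0.0080·83.48)²) = √(497.173868 + 0.446010) = 22.3074 km
7: √((-0.3451·111.32)² + (0.1434·83.48)²) = √(1475.829931 + 143.305607) = 40.2385 km
8: √((-0.0886·111.32)² + (-0.3396·83.48)²) = √(97.277822 + 803.711614) = 30.0165 km
9: √((0.4161·111.32)² + (-0.4573·83.48)²) = √(2145.565745 + 1457.361471) = 60.0244 km
10: √((0.1279·111.32)² + (0.0388·83.48)²) = √(202.715746 + 10.491276) = 14.6016 km
11: √((-0.3065·111.32)² + (-0.4597·83.48)²) = √(1164.145739 + 1472.698649) = 51.3502 km
12: √((0.3551·111.32)² + (0.2123·83.48)²) = √(1562.599712 + 314.097782) = 43.3209 km
13: √((0.3800·111.32)² + (-0.1082·83.48)²) = √(1789.425363 + 81.586707) = 43.2552 km
14: √((0.4323·111.32)² + (-0.3077·83.48)²) = √(2315.884342 + 659.811489) = 54.5499 km
Sorted: 5 (5.5482 km) < 10 (14.6016 km) < 6 (22.3074 km) < 8 (30.0165 km) < 3 (31.1762 km) < …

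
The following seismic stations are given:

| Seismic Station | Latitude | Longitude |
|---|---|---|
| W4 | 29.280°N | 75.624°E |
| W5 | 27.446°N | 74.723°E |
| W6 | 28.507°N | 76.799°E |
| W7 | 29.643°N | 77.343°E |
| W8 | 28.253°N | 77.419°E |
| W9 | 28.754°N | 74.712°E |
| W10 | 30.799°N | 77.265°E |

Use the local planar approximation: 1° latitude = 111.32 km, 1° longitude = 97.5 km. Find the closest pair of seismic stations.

W6 and W8

Pairwise distances:
W4–W5: 222.259 km
W4–W6: 143.280 km
W4–W7: 172.405 km
W4–W8: 209.045 km
W4–W9: 106.468 km
W4–W10: 232.792 km
W5–W6: 234.350 km
W5–W7: 353.651 km
W5–W8: 277.787 km
W5–W9: 145.611 km
W5–W10: 448.048 km
W6–W7: 137.132 km
W6–W8: 66.736 km
W6–W9: 205.332 km
W6–W10: 259.159 km
W7–W8: 154.912 km
W7–W9: 274.950 km
W7–W10: 128.910 km
W8–W9: 269.761 km
W8–W10: 283.818 km
W9–W10: 337.319 km
Closest pair: W6–W8 at 66.736 km.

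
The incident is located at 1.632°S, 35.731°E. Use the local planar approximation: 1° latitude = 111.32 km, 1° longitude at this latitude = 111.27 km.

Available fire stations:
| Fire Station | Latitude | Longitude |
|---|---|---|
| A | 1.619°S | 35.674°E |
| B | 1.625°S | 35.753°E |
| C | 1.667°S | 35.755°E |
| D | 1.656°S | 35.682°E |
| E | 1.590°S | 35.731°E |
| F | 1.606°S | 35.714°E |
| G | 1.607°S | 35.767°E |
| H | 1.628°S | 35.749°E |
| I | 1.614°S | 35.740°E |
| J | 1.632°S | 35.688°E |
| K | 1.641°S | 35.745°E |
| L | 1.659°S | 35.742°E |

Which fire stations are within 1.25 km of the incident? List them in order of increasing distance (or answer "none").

Distances from 1.632°S, 35.731°E:
A: 6.505 km
B: 2.569 km
C: 4.724 km
D: 6.072 km
E: 4.675 km
F: 3.458 km
G: 4.878 km
H: 2.052 km
I: 2.240 km
J: 4.785 km
K: 1.852 km
L: 3.245 km
Threshold 1.25 km: none within range.

none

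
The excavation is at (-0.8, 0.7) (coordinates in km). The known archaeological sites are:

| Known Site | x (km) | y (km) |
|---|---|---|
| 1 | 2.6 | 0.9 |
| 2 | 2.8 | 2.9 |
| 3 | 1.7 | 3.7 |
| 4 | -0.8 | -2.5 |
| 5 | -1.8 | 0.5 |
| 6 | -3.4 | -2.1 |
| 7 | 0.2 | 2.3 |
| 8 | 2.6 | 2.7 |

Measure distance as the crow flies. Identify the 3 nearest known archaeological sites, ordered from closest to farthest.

5, 7, 4

Distances from (-0.8, 0.7):
1: √((3.4)² + (0.2)²) = √(11.5600 + 0.0400) = 3.41 km
2: √((3.6)² + (2.2)²) = √(12.9600 + 4.8400) = 4.22 km
3: √((2.5)² + (3.0)²) = √(6.2500 + 9.0000) = 3.91 km
4: √((0.0)² + (-3.2)²) = √(0.0000 + 10.2400) = 3.20 km
5: √((-1.0)² + (-0.2)²) = √(1.0000 + 0.0400) = 1.02 km
6: √((-2.6)² + (-2.8)²) = √(6.7600 + 7.8400) = 3.82 km
7: √((1.0)² + (1.6)²) = √(1.0000 + 2.5600) = 1.89 km
8: √((3.4)² + (2.0)²) = √(11.5600 + 4.0000) = 3.94 km
Sorted: 5 (1.02 km) < 7 (1.89 km) < 4 (3.20 km) < 1 (3.41 km) < 6 (3.82 km) < …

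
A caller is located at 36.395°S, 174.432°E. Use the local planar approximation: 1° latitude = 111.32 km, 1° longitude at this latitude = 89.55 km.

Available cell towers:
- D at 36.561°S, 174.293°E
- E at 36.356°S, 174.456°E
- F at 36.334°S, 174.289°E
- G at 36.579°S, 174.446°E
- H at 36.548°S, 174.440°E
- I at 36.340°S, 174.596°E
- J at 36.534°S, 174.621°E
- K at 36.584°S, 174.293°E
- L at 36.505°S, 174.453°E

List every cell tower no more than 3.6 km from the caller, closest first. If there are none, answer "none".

none

Distances from 36.395°S, 174.432°E:
D: √((-0.166·111.32)² + (-0.139·89.55)²) = √(341.47788 + 154.93901) = 22.280 km
E: √((0.039·111.32)² + (0.024·89.55)²) = √(18.84845 + 4.61906) = 4.844 km
F: √((0.061·111.32)² + (-0.143·89.55)²) = √(46.11116 + 163.98467) = 14.495 km
G: √((-0.184·111.32)² + (0.014·89.55)²) = √(419.54837 + 1.57176) = 20.521 km
H: √((-0.153·111.32)² + (0.008·89.55)²) = √(290.08766 + 0.51323) = 17.047 km
I: √((0.055·111.32)² + (0.164·89.55)²) = √(37.48623 + 215.68447) = 15.911 km
J: √((-0.139·111.32)² + (0.189·89.55)²) = √(239.42858 + 286.45393) = 22.932 km
K: √((-0.189·111.32)² + (-0.139·89.55)²) = √(442.65972 + 154.93901) = 24.446 km
L: √((-0.110·111.32)² + (0.021·89.55)²) = √(149.94492 + 3.53647) = 12.389 km
Threshold 3.6 km: none within range.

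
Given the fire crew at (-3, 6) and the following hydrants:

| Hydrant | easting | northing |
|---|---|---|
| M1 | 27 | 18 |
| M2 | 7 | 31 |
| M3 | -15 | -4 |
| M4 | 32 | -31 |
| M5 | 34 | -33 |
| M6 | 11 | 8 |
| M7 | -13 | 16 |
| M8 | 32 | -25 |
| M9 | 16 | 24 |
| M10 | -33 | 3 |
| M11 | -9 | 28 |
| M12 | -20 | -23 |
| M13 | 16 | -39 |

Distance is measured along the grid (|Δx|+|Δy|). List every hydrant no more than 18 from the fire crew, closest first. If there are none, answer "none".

Distances from (-3, 6):
M1: |30| + |12| = 30 + 12 = 42
M2: |10| + |25| = 10 + 25 = 35
M3: |-12| + |-10| = 12 + 10 = 22
M4: |35| + |-37| = 35 + 37 = 72
M5: |37| + |-39| = 37 + 39 = 76
M6: |14| + |2| = 14 + 2 = 16
M7: |-10| + |10| = 10 + 10 = 20
M8: |35| + |-31| = 35 + 31 = 66
M9: |19| + |18| = 19 + 18 = 37
M10: |-30| + |-3| = 30 + 3 = 33
M11: |-6| + |22| = 6 + 22 = 28
M12: |-17| + |-29| = 17 + 29 = 46
M13: |19| + |-45| = 19 + 45 = 64
Threshold 18: M6 (16) is within range.

M6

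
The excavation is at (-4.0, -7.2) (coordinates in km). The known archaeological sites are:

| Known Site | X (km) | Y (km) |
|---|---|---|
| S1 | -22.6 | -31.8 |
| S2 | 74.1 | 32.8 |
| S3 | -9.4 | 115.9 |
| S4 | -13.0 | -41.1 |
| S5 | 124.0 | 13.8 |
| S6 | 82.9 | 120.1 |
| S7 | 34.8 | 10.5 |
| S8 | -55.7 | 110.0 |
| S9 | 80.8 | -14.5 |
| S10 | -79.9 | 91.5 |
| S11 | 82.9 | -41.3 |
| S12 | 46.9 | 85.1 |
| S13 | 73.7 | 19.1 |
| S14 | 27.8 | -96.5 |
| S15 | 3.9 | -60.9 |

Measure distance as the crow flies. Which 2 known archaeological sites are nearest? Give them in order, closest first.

Distances from (-4.0, -7.2):
S1: 30.8 km
S2: 87.7 km
S3: 123.2 km
S4: 35.1 km
S5: 129.7 km
S6: 154.1 km
S7: 42.6 km
S8: 128.1 km
S9: 85.1 km
S10: 124.5 km
S11: 93.4 km
S12: 105.4 km
S13: 82.0 km
S14: 94.8 km
S15: 54.3 km
Sorted: S1 (30.8 km) < S4 (35.1 km) < S7 (42.6 km) < S15 (54.3 km) < …

S1, S4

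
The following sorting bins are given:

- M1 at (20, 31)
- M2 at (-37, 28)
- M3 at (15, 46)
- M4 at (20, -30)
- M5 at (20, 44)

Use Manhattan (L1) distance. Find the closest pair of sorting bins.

M3 and M5

Pairwise distances:
M3–M5: 7
M1–M5: 13
M1–M3: 20
M1–M2: 60
M1–M4: 61
M2–M3: 70
M2–M5: 73
M4–M5: 74
M3–M4: 81
M2–M4: 115
Closest pair: M3–M5 at 7.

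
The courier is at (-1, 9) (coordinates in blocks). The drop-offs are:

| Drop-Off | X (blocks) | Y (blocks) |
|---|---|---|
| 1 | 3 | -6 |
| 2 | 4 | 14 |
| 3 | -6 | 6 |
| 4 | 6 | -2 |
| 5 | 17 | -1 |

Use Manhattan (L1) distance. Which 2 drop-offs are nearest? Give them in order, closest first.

Distances from (-1, 9):
1: |4| + |-15| = 4 + 15 = 19 blocks
2: |5| + |5| = 5 + 5 = 10 blocks
3: |-5| + |-3| = 5 + 3 = 8 blocks
4: |7| + |-11| = 7 + 11 = 18 blocks
5: |18| + |-10| = 18 + 10 = 28 blocks
Sorted: 3 (8 blocks) < 2 (10 blocks) < 4 (18 blocks) < 1 (19 blocks) < …

3, 2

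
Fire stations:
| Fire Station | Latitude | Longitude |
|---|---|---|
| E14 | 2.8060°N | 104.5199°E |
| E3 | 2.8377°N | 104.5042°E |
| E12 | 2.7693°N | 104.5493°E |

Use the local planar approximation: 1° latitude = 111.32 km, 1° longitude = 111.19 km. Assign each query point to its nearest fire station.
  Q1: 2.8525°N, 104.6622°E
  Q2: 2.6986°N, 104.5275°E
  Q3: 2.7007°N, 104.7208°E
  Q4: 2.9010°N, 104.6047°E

Q1→E12; Q2→E12; Q3→E12; Q4→E3

Q1 at 2.8525°N, 104.6622°E:
  E14: 16.6476 km
  E3: 17.6451 km
  E12: 15.6003 km
  → nearest: E12 (15.6003 km)
Q2 at 2.6986°N, 104.5275°E:
  E14: 11.9856 km
  E3: 15.6998 km
  E12: 8.2351 km
  → nearest: E12 (8.2351 km)
Q3 at 2.7007°N, 104.7208°E:
  E14: 25.2269 km
  E3: 28.5064 km
  E12: 20.5413 km
  → nearest: E12 (20.5413 km)
Q4 at 2.9010°N, 104.6047°E:
  E14: 14.1684 km
  E3: 13.2108 km
  E12: 15.9024 km
  → nearest: E3 (13.2108 km)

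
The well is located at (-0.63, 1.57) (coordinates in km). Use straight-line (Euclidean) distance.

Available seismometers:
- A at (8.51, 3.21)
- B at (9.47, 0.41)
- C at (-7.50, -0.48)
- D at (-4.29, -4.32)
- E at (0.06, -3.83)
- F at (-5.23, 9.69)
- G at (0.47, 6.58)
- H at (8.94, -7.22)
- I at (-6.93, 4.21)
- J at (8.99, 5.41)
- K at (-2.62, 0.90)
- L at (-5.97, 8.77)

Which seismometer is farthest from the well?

Distances from (-0.63, 1.57):
A: 9.29 km
B: 10.17 km
C: 7.17 km
D: 6.93 km
E: 5.44 km
F: 9.33 km
G: 5.13 km
H: 12.99 km
I: 6.83 km
J: 10.36 km
K: 2.10 km
L: 8.96 km
Maximum: H at 12.99 km.

H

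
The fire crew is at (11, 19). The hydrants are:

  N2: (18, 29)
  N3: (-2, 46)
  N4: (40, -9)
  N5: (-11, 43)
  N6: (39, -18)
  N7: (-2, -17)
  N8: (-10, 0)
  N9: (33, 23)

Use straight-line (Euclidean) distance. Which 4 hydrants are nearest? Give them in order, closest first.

N2, N9, N8, N3

Distances from (11, 19):
N2: √((7)² + (10)²) = √(49.000 + 100.000) = 12.2
N3: √((-13)² + (27)²) = √(169.000 + 729.000) = 30.0
N4: √((29)² + (-28)²) = √(841.000 + 784.000) = 40.3
N5: √((-22)² + (24)²) = √(484.000 + 576.000) = 32.6
N6: √((28)² + (-37)²) = √(784.000 + 1369.000) = 46.4
N7: √((-13)² + (-36)²) = √(169.000 + 1296.000) = 38.3
N8: √((-21)² + (-19)²) = √(441.000 + 361.000) = 28.3
N9: √((22)² + (4)²) = √(484.000 + 16.000) = 22.4
Sorted: N2 (12.2) < N9 (22.4) < N8 (28.3) < N3 (30.0) < N5 (32.6) < N7 (38.3) < …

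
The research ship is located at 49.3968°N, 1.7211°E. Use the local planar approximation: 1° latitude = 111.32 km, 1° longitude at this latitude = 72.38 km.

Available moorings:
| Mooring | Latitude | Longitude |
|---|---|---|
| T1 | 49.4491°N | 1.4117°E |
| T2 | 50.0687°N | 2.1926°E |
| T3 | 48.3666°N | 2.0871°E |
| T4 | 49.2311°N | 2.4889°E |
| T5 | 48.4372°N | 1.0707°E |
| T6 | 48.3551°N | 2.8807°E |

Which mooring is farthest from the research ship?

Distances from 49.3968°N, 1.7211°E:
T1: 23.1388 km
T2: 82.2137 km
T3: 117.7018 km
T4: 58.5546 km
T5: 116.7357 km
T6: 143.1494 km
Maximum: T6 at 143.1494 km.

T6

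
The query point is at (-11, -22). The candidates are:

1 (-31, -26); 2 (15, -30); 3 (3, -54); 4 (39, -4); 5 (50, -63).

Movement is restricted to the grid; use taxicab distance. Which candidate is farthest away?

Distances from (-11, -22):
1: |-20| + |-4| = 20 + 4 = 24
2: |26| + |-8| = 26 + 8 = 34
3: |14| + |-32| = 14 + 32 = 46
4: |50| + |18| = 50 + 18 = 68
5: |61| + |-41| = 61 + 41 = 102
Maximum: 5 at 102.

5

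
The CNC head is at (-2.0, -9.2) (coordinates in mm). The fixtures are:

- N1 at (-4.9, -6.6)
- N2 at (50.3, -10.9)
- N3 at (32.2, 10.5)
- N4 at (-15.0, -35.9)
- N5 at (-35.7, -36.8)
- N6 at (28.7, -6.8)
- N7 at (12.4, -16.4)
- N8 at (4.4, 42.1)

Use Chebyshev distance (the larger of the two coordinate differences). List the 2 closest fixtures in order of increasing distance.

Distances from (-2.0, -9.2):
N1: max(|-2.9|, |2.6|) = 2.9 mm
N2: max(|52.3|, |-1.7|) = 52.3 mm
N3: max(|34.2|, |19.7|) = 34.2 mm
N4: max(|-13.0|, |-26.7|) = 26.7 mm
N5: max(|-33.7|, |-27.6|) = 33.7 mm
N6: max(|30.7|, |2.4|) = 30.7 mm
N7: max(|14.4|, |-7.2|) = 14.4 mm
N8: max(|6.4|, |51.3|) = 51.3 mm
Sorted: N1 (2.9 mm) < N7 (14.4 mm) < N4 (26.7 mm) < N6 (30.7 mm) < …

N1, N7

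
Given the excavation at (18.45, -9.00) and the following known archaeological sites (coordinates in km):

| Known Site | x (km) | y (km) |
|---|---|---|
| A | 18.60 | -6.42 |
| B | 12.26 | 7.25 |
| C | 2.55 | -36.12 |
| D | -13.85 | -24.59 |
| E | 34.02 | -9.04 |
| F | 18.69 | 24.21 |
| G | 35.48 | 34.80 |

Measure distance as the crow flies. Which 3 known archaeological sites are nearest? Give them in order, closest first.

A, E, B

Distances from (18.45, -9.00):
A: √((0.15)² + (2.58)²) = √(0.0225 + 6.6564) = 2.58 km
B: √((-6.19)² + (16.25)²) = √(38.3161 + 264.0625) = 17.39 km
C: √((-15.90)² + (-27.12)²) = √(252.8100 + 735.4944) = 31.44 km
D: √((-32.30)² + (-15.59)²) = √(1043.2900 + 243.0481) = 35.87 km
E: √((15.57)² + (-0.04)²) = √(242.4249 + 0.0016) = 15.57 km
F: √((0.24)² + (33.21)²) = √(0.0576 + 1102.9041) = 33.21 km
G: √((17.03)² + (43.80)²) = √(290.0209 + 1918.4400) = 46.99 km
Sorted: A (2.58 km) < E (15.57 km) < B (17.39 km) < C (31.44 km) < F (33.21 km) < …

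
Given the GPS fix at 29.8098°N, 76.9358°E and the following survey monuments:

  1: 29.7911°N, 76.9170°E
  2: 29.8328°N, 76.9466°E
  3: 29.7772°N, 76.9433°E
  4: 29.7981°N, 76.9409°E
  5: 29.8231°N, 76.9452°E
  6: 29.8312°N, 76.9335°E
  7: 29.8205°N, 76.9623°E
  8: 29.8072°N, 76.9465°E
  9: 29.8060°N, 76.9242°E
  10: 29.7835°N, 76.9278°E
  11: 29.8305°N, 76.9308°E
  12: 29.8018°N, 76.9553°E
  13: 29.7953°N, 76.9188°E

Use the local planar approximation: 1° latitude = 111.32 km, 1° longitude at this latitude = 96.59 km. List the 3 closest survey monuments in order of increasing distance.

Distances from 29.8098°N, 76.9358°E:
1: 2.7624 km
2: 2.7647 km
3: 3.7006 km
4: 1.3925 km
5: 1.7368 km
6: 2.3926 km
7: 2.8232 km
8: 1.0733 km
9: 1.1976 km
10: 3.0280 km
11: 2.3544 km
12: 2.0834 km
13: 2.3025 km
Sorted: 8 (1.0733 km) < 9 (1.1976 km) < 4 (1.3925 km) < 5 (1.7368 km) < 12 (2.0834 km) < …

8, 9, 4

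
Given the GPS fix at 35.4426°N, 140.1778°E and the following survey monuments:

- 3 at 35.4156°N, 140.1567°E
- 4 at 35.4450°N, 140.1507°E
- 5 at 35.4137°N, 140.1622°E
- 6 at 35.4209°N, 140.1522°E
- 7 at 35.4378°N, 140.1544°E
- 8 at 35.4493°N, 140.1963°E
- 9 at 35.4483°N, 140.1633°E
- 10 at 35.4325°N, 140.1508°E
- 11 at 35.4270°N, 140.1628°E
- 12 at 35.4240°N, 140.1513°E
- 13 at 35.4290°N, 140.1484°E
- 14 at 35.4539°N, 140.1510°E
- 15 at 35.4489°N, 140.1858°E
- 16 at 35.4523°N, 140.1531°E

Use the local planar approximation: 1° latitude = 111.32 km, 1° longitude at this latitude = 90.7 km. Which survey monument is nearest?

15

Distances from 35.4426°N, 140.1778°E:
3: 3.5632 km
4: 2.4724 km
5: 3.5145 km
6: 3.3506 km
7: 2.1886 km
8: 1.8362 km
9: 1.4602 km
10: 2.6947 km
11: 2.2061 km
12: 3.1724 km
13: 3.0664 km
14: 2.7370 km
15: 1.0091 km
16: 2.4869 km
Minimum: 15 at 1.0091 km.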